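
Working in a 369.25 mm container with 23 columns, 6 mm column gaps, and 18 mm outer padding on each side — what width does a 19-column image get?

274.25 mm

Take off 36 mm of margins, leaving 333.25 mm.
Subtracting 22 column gaps of 6 leaves 201.25 for 23 columns, so c = 8.75 mm.
19-column span = 19·8.75 + 18·6 = 274.25 mm.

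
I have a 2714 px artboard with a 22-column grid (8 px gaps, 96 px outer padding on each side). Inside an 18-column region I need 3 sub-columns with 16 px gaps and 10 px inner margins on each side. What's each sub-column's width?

670 px

Take off 192 px of margins, leaving 2522 px.
2522 − 21·8 = 2354; ÷22 gives c = 107 px.
Span of 18: 18·107 + 17·8 = 1926 + 136 = 2062 px.
Inner content = 2062 − 2·10 = 2042 px.
3d + 2·16 = 2042 → 3d = 2010 → d = 670 px.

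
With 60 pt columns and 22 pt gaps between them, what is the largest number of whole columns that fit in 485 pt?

Each extra column adds 60 + 22 = 82 pt.
(485 + 22) / 82 = 6.18, so 6 columns fit.

6 columns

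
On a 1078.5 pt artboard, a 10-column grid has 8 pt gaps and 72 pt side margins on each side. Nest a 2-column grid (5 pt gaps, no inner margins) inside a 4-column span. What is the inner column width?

Inside the margins: 1078.5 − 144 = 934.5 pt.
934.5 − 9·8 = 862.5; ÷10 gives c = 86.25 pt.
4 columns plus 3 gaps: 345 + 24 = 369 pt.
369 − 1·5 = 364; ÷2 gives d = 182 pt.

182 pt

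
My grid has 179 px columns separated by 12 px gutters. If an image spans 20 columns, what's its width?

3808 px

Span of 20: 20·179 + 19·12 = 3580 + 228 = 3808 px.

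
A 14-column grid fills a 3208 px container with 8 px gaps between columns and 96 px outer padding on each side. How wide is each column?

Inside the margins: 3208 − 192 = 3016 px.
Subtracting 13 gaps of 8 leaves 2912 for 14 columns, so c = 208 px.

208 px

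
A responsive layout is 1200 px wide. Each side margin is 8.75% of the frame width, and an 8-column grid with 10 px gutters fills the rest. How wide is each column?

Each margin = 8.75% of 1200 = 105 px; content = 1200 − 2·105 = 990 px.
Subtracting 7 gutters of 10 leaves 920 for 8 columns, so c = 115 px.

115 px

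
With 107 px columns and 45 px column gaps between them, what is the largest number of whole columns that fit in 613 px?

4 columns: 4·107 + 3·45 = 563 px ≤ 613.
5 columns: 715 px > 613. So 4.

4 columns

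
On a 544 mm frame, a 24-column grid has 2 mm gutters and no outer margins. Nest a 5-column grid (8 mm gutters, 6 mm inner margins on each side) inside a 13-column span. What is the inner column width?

49.95 mm

24 columns + 23 gutters: 24c + 23·2 = 544.
24c = 544 − 46 = 498, so c = 20.75 mm.
13-column span = 13·20.75 + 12·2 = 293.75 mm.
Inner content = 293.75 − 2·6 = 281.75 mm.
5d + 4·8 = 281.75 → 5d = 249.75 → d = 49.95 mm.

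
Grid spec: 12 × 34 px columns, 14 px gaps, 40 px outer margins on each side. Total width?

642 px

Adding margins, columns and gutters: 80 + 408 + 154 = 642 px.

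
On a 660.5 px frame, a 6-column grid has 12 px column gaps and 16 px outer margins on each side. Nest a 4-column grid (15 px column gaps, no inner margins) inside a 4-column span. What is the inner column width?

Inside the margins: 660.5 − 32 = 628.5 px.
Subtracting 5 column gaps of 12 leaves 568.5 for 6 columns, so c = 94.75 px.
4-column span = 4·94.75 + 3·12 = 415 px.
4 columns + 3 column gaps: 4d + 3·15 = 415.
4d = 415 − 45 = 370, so d = 92.5 px.

92.5 px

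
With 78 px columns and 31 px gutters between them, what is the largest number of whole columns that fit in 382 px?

Each extra column adds 78 + 31 = 109 px.
(382 + 31) / 109 = 3.79, so 3 columns fit.

3 columns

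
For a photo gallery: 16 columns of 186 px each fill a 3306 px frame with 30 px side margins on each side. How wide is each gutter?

Subtract both margins: 3306 − 2·30 = 3246 px.
16 columns take 16·186 = 2976 px; remaining 270 splits into 15 gutters.
g = 270 / 15 = 18 px.

18 px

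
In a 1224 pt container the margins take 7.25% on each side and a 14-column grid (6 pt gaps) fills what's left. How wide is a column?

69.18 pt

1224 × (1 − 2·7.25%) = 1224 × 85.5% = 1046.52 pt for the columns.
1046.52 − 13·6 = 968.52; ÷14 gives c = 69.18 pt.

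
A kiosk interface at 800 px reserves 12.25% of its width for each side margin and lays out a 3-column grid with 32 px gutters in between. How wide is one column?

180 px

800 × (1 − 2·12.25%) = 800 × 75.5% = 604 px for the columns.
604 − 2·32 = 540; ÷3 gives c = 180 px.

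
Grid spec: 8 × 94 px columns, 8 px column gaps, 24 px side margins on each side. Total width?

Frame = 2·24 + 8·94 + 7·8 = 48 + 752 + 56 = 856 px.

856 px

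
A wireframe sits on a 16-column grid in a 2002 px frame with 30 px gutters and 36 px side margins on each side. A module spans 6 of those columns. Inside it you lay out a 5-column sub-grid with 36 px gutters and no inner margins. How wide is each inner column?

112.2 px

Inside the margins: 2002 − 72 = 1930 px.
16 columns + 15 gutters: 16c + 15·30 = 1930.
16c = 1930 − 450 = 1480, so c = 92.5 px.
Span of 6: 6·92.5 + 5·30 = 555 + 150 = 705 px.
5d + 4·36 = 705 → 5d = 561 → d = 112.2 px.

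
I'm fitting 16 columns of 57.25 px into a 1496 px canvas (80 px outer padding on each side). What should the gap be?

28 px

Take off 160 px of margins, leaving 1336 px.
Columns use 916 px, leaving 420 px across 15 gaps = 28 px each.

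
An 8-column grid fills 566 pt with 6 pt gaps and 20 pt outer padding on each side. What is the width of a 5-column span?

326.5 pt

Inside the margins: 566 − 40 = 526 pt.
8 columns + 7 gaps: 8c + 7·6 = 526.
8c = 526 − 42 = 484, so c = 60.5 pt.
5 columns plus 4 gaps: 302.5 + 24 = 326.5 pt.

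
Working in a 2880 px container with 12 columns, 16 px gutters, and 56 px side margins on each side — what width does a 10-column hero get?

Take off 112 px of margins, leaving 2768 px.
Subtracting 11 gutters of 16 leaves 2592 for 12 columns, so c = 216 px.
10 columns plus 9 gutters: 2160 + 144 = 2304 px.

2304 px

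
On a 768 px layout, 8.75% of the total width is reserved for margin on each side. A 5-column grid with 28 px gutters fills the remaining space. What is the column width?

104.32 px

Each margin = 8.75% of 768 = 67.2 px; content = 768 − 2·67.2 = 633.6 px.
633.6 − 4·28 = 521.6; ÷5 gives c = 104.32 px.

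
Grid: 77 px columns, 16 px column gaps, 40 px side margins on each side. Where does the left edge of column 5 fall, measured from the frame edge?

Before column 5: the margin + 4 columns + 4 column gaps.
Offset = 40 + 4·(77 + 16) = 40 + 372 = 412 px.

412 px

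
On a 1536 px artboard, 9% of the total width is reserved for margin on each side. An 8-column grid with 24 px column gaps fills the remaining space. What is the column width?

136.44 px

1536 × (1 − 2·9%) = 1536 × 82% = 1259.52 px for the columns.
1259.52 − 7·24 = 1091.52; ÷8 gives c = 136.44 px.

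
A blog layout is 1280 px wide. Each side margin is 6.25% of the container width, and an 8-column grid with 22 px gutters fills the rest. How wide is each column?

Margins: 6.25% × 1280 = 80 px each, so content = 1280 − 160 = 1120 px.
1120 − 7·22 = 966; ÷8 gives c = 120.75 px.

120.75 px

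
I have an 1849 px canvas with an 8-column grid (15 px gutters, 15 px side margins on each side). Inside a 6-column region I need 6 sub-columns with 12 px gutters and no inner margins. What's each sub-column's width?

216.75 px

Take off 30 px of margins, leaving 1819 px.
8 columns + 7 gutters: 8c + 7·15 = 1819.
8c = 1819 − 105 = 1714, so c = 214.25 px.
6 columns plus 5 gutters: 1285.5 + 75 = 1360.5 px.
6d + 5·12 = 1360.5 → 6d = 1300.5 → d = 216.75 px.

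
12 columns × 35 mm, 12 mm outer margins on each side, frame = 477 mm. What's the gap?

Subtract both margins: 477 − 2·12 = 453 mm.
Columns use 420 mm, leaving 33 mm across 11 gaps = 3 mm each.

3 mm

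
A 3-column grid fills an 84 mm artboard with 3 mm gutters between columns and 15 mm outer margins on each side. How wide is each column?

16 mm

Content width = 84 − 2·15 = 54 mm.
3 columns + 2 gutters: 3c + 2·3 = 54.
3c = 54 − 6 = 48, so c = 16 mm.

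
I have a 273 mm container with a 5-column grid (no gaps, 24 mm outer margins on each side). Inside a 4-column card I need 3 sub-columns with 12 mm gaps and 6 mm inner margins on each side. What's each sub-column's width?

Subtract both margins: 273 − 2·24 = 225 mm.
5c = 225 → c = 45 mm.
4-column span = 4·45 = 180 mm.
Inner content = 180 − 2·6 = 168 mm.
Subtracting 2 gaps of 12 leaves 144 for 3 columns, so d = 48 mm.

48 mm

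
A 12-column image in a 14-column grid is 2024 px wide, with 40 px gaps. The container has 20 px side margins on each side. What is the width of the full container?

12c + 11·40 = 2024 → 12c = 1584 → c = 132 px.
Total width: 2·20 + 14·132 + 13·40 = 2408 px.

2408 px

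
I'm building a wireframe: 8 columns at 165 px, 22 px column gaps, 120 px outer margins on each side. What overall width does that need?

Total width: 2·120 + 8·165 + 7·22 = 1714 px.

1714 px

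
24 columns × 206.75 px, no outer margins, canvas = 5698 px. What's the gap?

24 columns take 24·206.75 = 4962 px; remaining 736 splits into 23 gaps.
g = 736 / 23 = 32 px.

32 px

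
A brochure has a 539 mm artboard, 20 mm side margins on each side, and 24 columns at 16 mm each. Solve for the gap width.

5 mm

Take off 40 mm of margins, leaving 499 mm.
24·16 + 23g = 499 → 23g = 115 → g = 5 mm.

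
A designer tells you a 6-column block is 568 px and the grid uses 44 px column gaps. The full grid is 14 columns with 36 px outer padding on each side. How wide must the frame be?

1456 px

568 − 5·44 = 348; ÷6 gives c = 58 px.
Frame = 2·36 + 14·58 + 13·44 = 72 + 812 + 572 = 1456 px.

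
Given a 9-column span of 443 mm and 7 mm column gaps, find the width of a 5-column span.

9 columns + 8 column gaps: 9c + 8·7 = 443.
9c = 443 − 56 = 387, so c = 43 mm.
Span of 5: 5·43 + 4·7 = 215 + 28 = 243 mm.

243 mm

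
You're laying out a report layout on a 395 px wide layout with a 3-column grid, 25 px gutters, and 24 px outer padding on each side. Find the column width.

Content width = 395 − 2·24 = 347 px.
3 columns + 2 gutters: 3c + 2·25 = 347.
3c = 347 − 50 = 297, so c = 99 px.

99 px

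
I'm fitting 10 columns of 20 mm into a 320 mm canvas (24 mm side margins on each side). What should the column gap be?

8 mm

Content width = 320 − 2·24 = 272 mm.
10 columns take 10·20 = 200 mm; remaining 72 splits into 9 column gaps.
g = 72 / 9 = 8 mm.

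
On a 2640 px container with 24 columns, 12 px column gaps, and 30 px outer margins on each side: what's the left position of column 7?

Content = 2640 − 2·30 = 2580 px.
Subtracting 23 column gaps of 12 leaves 2304 for 24 columns, so c = 96 px.
Before column 7: the margin + 6 columns + 6 column gaps.
Offset = 30 + 6·(96 + 12) = 30 + 648 = 678 px.

678 px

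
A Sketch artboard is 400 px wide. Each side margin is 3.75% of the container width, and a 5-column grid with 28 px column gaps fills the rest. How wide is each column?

51.6 px

Each margin = 3.75% of 400 = 15 px; content = 400 − 2·15 = 370 px.
Subtracting 4 column gaps of 28 leaves 258 for 5 columns, so c = 51.6 px.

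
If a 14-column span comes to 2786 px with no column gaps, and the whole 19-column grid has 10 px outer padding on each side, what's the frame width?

2786 / 14 = 199 px per column.
Summing: 20 + 3781 = 3801 px.

3801 px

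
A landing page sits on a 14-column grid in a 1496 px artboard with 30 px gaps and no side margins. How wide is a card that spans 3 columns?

Subtracting 13 gaps of 30 leaves 1106 for 14 columns, so c = 79 px.
3-column span = 3·79 + 2·30 = 297 px.

297 px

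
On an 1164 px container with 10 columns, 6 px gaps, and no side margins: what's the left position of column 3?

234 px

10c + 9·6 = 1164 → 10c = 1110 → c = 111 px.
Each column+gutter stride is 117 px; with no margin, 2 of them is 234 px.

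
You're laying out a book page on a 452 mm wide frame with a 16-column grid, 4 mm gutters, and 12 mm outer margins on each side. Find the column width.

23 mm

Inside the margins: 452 − 24 = 428 mm.
16 columns + 15 gutters: 16c + 15·4 = 428.
16c = 428 − 60 = 368, so c = 23 mm.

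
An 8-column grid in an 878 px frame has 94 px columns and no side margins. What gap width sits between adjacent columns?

18 px

8 columns take 8·94 = 752 px; remaining 126 splits into 7 gaps.
g = 126 / 7 = 18 px.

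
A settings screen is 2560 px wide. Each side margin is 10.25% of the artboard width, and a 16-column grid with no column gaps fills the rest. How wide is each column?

Margins: 10.25% × 2560 = 262.4 px each, so content = 2560 − 524.8 = 2035.2 px.
2035.2 / 16 = 127.2 px per column.

127.2 px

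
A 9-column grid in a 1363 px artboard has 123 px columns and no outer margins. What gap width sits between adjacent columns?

Columns use 1107 px, leaving 256 px across 8 gaps = 32 px each.

32 px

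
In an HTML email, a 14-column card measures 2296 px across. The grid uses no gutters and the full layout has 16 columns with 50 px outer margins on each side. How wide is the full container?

2724 px

With no gutters, each column is 2296/14 = 164 px.
Container = 2·50 + 16·164 = 100 + 2624 = 2724 px.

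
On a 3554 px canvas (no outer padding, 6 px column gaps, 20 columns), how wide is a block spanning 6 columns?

20c + 19·6 = 3554 → 20c = 3440 → c = 172 px.
6-column span = 6·172 + 5·6 = 1062 px.

1062 px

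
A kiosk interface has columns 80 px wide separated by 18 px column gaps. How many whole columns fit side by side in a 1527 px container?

k columns need k·80 + (k−1)·18 = k·98 − 18.
k·98 − 18 ≤ 1527 → k ≤ 1545 / 98 ≈ 15.77, so k = 15.

15 columns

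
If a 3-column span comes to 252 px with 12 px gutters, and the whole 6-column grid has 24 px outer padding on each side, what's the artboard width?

564 px

3c + 2·12 = 252 → 3c = 228 → c = 76 px.
Adding margins, columns and gutters: 48 + 456 + 60 = 564 px.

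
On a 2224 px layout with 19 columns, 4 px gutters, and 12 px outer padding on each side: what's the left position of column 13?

Subtract both margins: 2224 − 2·12 = 2200 px.
2200 − 18·4 = 2128; ÷19 gives c = 112 px.
Each column+gutter stride is 116 px; 12 of them past the 12 px margin is 12 + 1392 = 1404 px.

1404 px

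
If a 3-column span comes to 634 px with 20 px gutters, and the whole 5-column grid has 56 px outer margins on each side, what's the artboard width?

Subtracting 2 gutters of 20 leaves 594 for 3 columns, so c = 198 px.
Artboard = 2·56 + 5·198 + 4·20 = 112 + 990 + 80 = 1182 px.

1182 px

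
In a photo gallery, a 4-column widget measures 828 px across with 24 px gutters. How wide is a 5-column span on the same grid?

1041 px

4c + 3·24 = 828 → 4c = 756 → c = 189 px.
5 columns plus 4 gutters: 945 + 96 = 1041 px.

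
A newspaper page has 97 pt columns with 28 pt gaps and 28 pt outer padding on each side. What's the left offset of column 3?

278 pt

Each column+gutter stride is 125 pt; 2 of them past the 28 pt margin is 28 + 250 = 278 pt.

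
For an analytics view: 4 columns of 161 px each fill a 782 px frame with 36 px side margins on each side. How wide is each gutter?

Take off 72 px of margins, leaving 710 px.
4 columns take 4·161 = 644 px; remaining 66 splits into 3 gutters.
g = 66 / 3 = 22 px.

22 px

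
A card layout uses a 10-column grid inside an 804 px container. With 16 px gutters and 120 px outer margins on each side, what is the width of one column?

Inside the margins: 804 − 240 = 564 px.
10 columns + 9 gutters: 10c + 9·16 = 564.
10c = 564 − 144 = 420, so c = 42 px.

42 px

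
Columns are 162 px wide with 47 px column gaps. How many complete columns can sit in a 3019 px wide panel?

14 columns

k columns need k·162 + (k−1)·47 = k·209 − 47.
k·209 − 47 ≤ 3019 → k ≤ 3066 / 209 ≈ 14.67, so k = 14.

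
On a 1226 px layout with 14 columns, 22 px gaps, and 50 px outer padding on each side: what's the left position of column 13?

1034 px

Take off 100 px of margins, leaving 1126 px.
14 columns + 13 gaps: 14c + 13·22 = 1126.
14c = 1126 − 286 = 840, so c = 60 px.
Each column+gutter stride is 82 px; 12 of them past the 50 px margin is 50 + 984 = 1034 px.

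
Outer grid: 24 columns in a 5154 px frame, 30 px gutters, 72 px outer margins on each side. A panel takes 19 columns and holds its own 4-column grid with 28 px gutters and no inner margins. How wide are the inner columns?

Inside the margins: 5154 − 144 = 5010 px.
Subtracting 23 gutters of 30 leaves 4320 for 24 columns, so c = 180 px.
Span of 19: 19·180 + 18·30 = 3420 + 540 = 3960 px.
4 columns + 3 gutters: 4d + 3·28 = 3960.
4d = 3960 − 84 = 3876, so d = 969 px.

969 px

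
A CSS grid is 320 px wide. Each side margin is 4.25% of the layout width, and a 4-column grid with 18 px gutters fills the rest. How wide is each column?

59.7 px

Each margin = 4.25% of 320 = 13.6 px; content = 320 − 2·13.6 = 292.8 px.
4c + 3·18 = 292.8 → 4c = 238.8 → c = 59.7 px.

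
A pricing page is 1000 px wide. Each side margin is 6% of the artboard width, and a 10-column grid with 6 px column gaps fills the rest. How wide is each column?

Margins: 6% × 1000 = 60 px each, so content = 1000 − 120 = 880 px.
10 columns + 9 column gaps: 10c + 9·6 = 880.
10c = 880 − 54 = 826, so c = 82.6 px.

82.6 px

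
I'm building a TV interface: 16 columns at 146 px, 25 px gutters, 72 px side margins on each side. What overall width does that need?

Container = 2·72 + 16·146 + 15·25 = 144 + 2336 + 375 = 2855 px.

2855 px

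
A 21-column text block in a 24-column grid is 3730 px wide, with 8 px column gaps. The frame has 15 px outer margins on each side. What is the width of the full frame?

21c + 20·8 = 3730 → 21c = 3570 → c = 170 px.
Total width: 2·15 + 24·170 + 23·8 = 4294 px.

4294 px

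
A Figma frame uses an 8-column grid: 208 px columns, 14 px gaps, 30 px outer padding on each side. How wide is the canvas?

Adding margins, columns and gutters: 60 + 1664 + 98 = 1822 px.

1822 px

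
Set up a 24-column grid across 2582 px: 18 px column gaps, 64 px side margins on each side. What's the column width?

Subtract both margins: 2582 − 2·64 = 2454 px.
24c + 23·18 = 2454 → 24c = 2040 → c = 85 px.

85 px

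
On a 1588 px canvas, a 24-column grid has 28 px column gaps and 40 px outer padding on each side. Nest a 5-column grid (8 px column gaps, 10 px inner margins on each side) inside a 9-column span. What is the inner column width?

99.2 px

Inside the margins: 1588 − 80 = 1508 px.
Subtracting 23 column gaps of 28 leaves 864 for 24 columns, so c = 36 px.
9-column span = 9·36 + 8·28 = 548 px.
Inner content = 548 − 2·10 = 528 px.
528 − 4·8 = 496; ÷5 gives d = 99.2 px.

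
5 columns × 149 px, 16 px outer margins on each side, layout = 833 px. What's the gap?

14 px

Content width = 833 − 2·16 = 801 px.
Columns use 745 px, leaving 56 px across 4 gaps = 14 px each.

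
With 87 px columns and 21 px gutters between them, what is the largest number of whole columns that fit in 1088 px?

10 columns

k columns need k·87 + (k−1)·21 = k·108 − 21.
k·108 − 21 ≤ 1088 → k ≤ 1109 / 108 ≈ 10.27, so k = 10.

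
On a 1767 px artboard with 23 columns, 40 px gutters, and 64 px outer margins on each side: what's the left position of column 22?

1597 px

Subtract both margins: 1767 − 2·64 = 1639 px.
23c + 22·40 = 1639 → 23c = 759 → c = 33 px.
Before column 22: the margin + 21 columns + 21 gutters.
Offset = 64 + 21·(33 + 40) = 64 + 1533 = 1597 px.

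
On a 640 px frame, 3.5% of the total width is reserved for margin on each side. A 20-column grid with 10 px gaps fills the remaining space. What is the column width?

20.26 px

Each margin = 3.5% of 640 = 22.4 px; content = 640 − 2·22.4 = 595.2 px.
20c + 19·10 = 595.2 → 20c = 405.2 → c = 20.26 px.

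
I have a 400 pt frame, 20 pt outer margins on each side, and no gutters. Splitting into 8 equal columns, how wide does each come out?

Content width = 400 − 2·20 = 360 pt.
With no gutters, each column is 360/8 = 45 pt.

45 pt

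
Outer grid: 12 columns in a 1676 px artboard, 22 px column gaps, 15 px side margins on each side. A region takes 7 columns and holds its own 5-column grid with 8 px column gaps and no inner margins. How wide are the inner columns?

Outer content = 1676 − 2·15 = 1646 px.
12c + 11·22 = 1646 → 12c = 1404 → c = 117 px.
7 columns plus 6 column gaps: 819 + 132 = 951 px.
5 columns + 4 column gaps: 5d + 4·8 = 951.
5d = 951 − 32 = 919, so d = 183.8 px.

183.8 px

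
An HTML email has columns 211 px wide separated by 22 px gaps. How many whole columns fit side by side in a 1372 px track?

5 columns

Each extra column adds 211 + 22 = 233 px.
(1372 + 22) / 233 = 5.98, so 5 columns fit.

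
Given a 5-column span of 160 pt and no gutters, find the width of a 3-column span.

96 pt

5c = 160 → c = 32 pt.
3-column span = 3·32 = 96 pt.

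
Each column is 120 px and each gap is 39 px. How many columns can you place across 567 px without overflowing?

3 columns

k columns need k·120 + (k−1)·39 = k·159 − 39.
k·159 − 39 ≤ 567 → k ≤ 606 / 159 ≈ 3.81, so k = 3.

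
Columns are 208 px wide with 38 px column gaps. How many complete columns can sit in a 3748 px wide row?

Each extra column adds 208 + 38 = 246 px.
(3748 + 38) / 246 = 15.39, so 15 columns fit.

15 columns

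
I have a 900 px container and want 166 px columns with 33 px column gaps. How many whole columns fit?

4 columns: 4·166 + 3·33 = 763 px ≤ 900.
5 columns: 962 px > 900. So 4.

4 columns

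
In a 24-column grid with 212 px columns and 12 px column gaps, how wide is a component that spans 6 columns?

1332 px

Span of 6: 6·212 + 5·12 = 1272 + 60 = 1332 px.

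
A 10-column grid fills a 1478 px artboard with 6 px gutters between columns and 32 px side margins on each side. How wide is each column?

Content width = 1478 − 2·32 = 1414 px.
Subtracting 9 gutters of 6 leaves 1360 for 10 columns, so c = 136 px.

136 px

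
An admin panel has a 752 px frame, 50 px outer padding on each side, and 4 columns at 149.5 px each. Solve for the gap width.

18 px

Take off 100 px of margins, leaving 652 px.
4·149.5 + 3g = 652 → 3g = 54 → g = 18 px.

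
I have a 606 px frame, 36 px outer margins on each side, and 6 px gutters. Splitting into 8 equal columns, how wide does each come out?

Content width = 606 − 2·36 = 534 px.
8c + 7·6 = 534 → 8c = 492 → c = 61.5 px.

61.5 px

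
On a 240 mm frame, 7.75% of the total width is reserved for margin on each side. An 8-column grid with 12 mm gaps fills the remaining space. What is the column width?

14.85 mm

240 × (1 − 2·7.75%) = 240 × 84.5% = 202.8 mm for the columns.
8 columns + 7 gaps: 8c + 7·12 = 202.8.
8c = 202.8 − 84 = 118.8, so c = 14.85 mm.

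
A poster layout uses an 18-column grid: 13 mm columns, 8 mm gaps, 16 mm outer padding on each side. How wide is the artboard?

402 mm

Total width: 2·16 + 18·13 + 17·8 = 402 mm.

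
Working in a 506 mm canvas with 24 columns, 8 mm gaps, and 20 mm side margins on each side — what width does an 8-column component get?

150 mm

Inside the margins: 506 − 40 = 466 mm.
24c + 23·8 = 466 → 24c = 282 → c = 11.75 mm.
8 columns plus 7 gaps: 94 + 56 = 150 mm.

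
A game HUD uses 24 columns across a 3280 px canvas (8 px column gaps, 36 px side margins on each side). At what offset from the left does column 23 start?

2984 px

Content = 3280 − 2·36 = 3208 px.
Subtracting 23 column gaps of 8 leaves 3024 for 24 columns, so c = 126 px.
Before column 23: the margin + 22 columns + 22 column gaps.
Offset = 36 + 22·(126 + 8) = 36 + 2948 = 2984 px.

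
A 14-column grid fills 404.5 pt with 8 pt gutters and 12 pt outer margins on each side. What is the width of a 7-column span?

186.25 pt

Take off 24 pt of margins, leaving 380.5 pt.
380.5 − 13·8 = 276.5; ÷14 gives c = 19.75 pt.
7 columns plus 6 gutters: 138.25 + 48 = 186.25 pt.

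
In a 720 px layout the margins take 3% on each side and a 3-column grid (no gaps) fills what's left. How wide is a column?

Each margin = 3% of 720 = 21.6 px; content = 720 − 2·21.6 = 676.8 px.
3c = 676.8 → c = 225.6 px.

225.6 px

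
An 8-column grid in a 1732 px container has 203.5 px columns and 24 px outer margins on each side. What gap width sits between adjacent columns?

8 px

Take off 48 px of margins, leaving 1684 px.
8·203.5 + 7g = 1684 → 7g = 56 → g = 8 px.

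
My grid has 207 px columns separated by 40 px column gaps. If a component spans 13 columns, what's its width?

13 columns plus 12 column gaps: 2691 + 480 = 3171 px.

3171 px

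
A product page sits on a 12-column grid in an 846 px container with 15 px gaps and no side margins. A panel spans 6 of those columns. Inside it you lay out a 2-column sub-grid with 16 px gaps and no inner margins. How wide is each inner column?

12c + 11·15 = 846 → 12c = 681 → c = 56.75 px.
6-column span = 6·56.75 + 5·15 = 415.5 px.
415.5 − 1·16 = 399.5; ÷2 gives d = 199.75 px.

199.75 px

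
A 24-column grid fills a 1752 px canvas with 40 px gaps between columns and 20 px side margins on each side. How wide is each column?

Content width = 1752 − 2·20 = 1712 px.
1712 − 23·40 = 792; ÷24 gives c = 33 px.

33 px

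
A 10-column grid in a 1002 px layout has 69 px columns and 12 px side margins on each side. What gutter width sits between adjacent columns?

32 px

Content width = 1002 − 2·12 = 978 px.
10 columns take 10·69 = 690 px; remaining 288 splits into 9 gutters.
g = 288 / 9 = 32 px.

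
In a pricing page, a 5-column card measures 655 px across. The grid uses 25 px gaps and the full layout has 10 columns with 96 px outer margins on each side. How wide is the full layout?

1527 px

655 − 4·25 = 555; ÷5 gives c = 111 px.
Layout = 2·96 + 10·111 + 9·25 = 192 + 1110 + 225 = 1527 px.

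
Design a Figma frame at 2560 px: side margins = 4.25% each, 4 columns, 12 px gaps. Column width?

Each margin = 4.25% of 2560 = 108.8 px; content = 2560 − 2·108.8 = 2342.4 px.
Subtracting 3 gaps of 12 leaves 2306.4 for 4 columns, so c = 576.6 px.

576.6 px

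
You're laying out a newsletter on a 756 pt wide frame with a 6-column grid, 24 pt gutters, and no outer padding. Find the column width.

Subtracting 5 gutters of 24 leaves 636 for 6 columns, so c = 106 pt.

106 pt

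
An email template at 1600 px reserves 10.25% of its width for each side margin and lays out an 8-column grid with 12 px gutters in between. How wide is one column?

1600 × (1 − 2·10.25%) = 1600 × 79.5% = 1272 px for the columns.
Subtracting 7 gutters of 12 leaves 1188 for 8 columns, so c = 148.5 px.

148.5 px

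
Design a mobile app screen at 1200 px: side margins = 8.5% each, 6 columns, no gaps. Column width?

Each margin = 8.5% of 1200 = 102 px; content = 1200 − 2·102 = 996 px.
With no gaps, each column is 996/6 = 166 px.

166 px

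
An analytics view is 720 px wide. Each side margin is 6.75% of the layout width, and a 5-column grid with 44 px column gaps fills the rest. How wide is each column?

89.36 px

Each margin = 6.75% of 720 = 48.6 px; content = 720 − 2·48.6 = 622.8 px.
5c + 4·44 = 622.8 → 5c = 446.8 → c = 89.36 px.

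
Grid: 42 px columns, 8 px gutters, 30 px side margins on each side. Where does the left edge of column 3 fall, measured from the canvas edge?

Before column 3: the margin + 2 columns + 2 gutters.
Offset = 30 + 2·(42 + 8) = 30 + 100 = 130 px.

130 px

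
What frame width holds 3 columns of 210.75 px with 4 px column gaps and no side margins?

Summing: 632.25 + 8 = 640.25 px.

640.25 px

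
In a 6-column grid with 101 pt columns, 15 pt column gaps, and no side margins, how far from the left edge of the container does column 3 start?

232 pt

Each column+gutter stride is 116 pt; with no margin, 2 of them is 232 pt.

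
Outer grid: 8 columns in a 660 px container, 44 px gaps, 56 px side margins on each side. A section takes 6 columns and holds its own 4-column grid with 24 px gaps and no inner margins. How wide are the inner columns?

Take off 112 px of margins, leaving 548 px.
8 columns + 7 gaps: 8c + 7·44 = 548.
8c = 548 − 308 = 240, so c = 30 px.
Span of 6: 6·30 + 5·44 = 180 + 220 = 400 px.
4d + 3·24 = 400 → 4d = 328 → d = 82 px.

82 px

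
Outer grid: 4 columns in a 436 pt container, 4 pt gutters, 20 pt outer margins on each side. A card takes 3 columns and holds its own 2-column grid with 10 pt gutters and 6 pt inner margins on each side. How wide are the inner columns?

Inside the margins: 436 − 40 = 396 pt.
Subtracting 3 gutters of 4 leaves 384 for 4 columns, so c = 96 pt.
3 columns plus 2 gutters: 288 + 8 = 296 pt.
Inner content = 296 − 2·6 = 284 pt.
2d + 1·10 = 284 → 2d = 274 → d = 137 pt.

137 pt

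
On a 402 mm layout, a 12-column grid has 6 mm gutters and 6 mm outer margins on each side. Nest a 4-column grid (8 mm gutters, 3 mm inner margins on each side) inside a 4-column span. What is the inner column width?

Take off 12 mm of margins, leaving 390 mm.
390 − 11·6 = 324; ÷12 gives c = 27 mm.
4-column span = 4·27 + 3·6 = 126 mm.
Inner content = 126 − 2·3 = 120 mm.
120 − 3·8 = 96; ÷4 gives d = 24 mm.

24 mm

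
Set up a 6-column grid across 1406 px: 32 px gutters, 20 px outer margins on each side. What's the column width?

Take off 40 px of margins, leaving 1366 px.
Subtracting 5 gutters of 32 leaves 1206 for 6 columns, so c = 201 px.

201 px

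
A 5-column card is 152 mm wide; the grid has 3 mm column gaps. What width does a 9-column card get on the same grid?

152 − 4·3 = 140; ÷5 gives c = 28 mm.
Span of 9: 9·28 + 8·3 = 252 + 24 = 276 mm.

276 mm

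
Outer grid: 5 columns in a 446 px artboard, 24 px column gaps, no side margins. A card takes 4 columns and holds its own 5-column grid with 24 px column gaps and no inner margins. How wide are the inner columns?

Subtracting 4 column gaps of 24 leaves 350 for 5 columns, so c = 70 px.
4 columns plus 3 column gaps: 280 + 72 = 352 px.
Subtracting 4 column gaps of 24 leaves 256 for 5 columns, so d = 51.2 px.

51.2 px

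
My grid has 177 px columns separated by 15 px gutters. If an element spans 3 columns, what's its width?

Span of 3: 3·177 + 2·15 = 531 + 30 = 561 px.

561 px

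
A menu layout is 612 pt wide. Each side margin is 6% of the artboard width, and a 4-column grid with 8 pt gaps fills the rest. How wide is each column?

128.64 pt

Margins: 6% × 612 = 36.72 pt each, so content = 612 − 73.44 = 538.56 pt.
Subtracting 3 gaps of 8 leaves 514.56 for 4 columns, so c = 128.64 pt.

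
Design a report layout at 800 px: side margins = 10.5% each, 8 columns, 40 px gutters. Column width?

44 px

Margins: 10.5% × 800 = 84 px each, so content = 800 − 168 = 632 px.
8c + 7·40 = 632 → 8c = 352 → c = 44 px.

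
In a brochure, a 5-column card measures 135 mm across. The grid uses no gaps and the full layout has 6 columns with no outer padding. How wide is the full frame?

5c = 135 → c = 27 mm.
Total width: 6·27 = 162 mm.

162 mm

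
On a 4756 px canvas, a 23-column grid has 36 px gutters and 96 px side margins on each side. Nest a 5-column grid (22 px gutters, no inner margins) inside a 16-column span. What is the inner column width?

615.2 px

Take off 192 px of margins, leaving 4564 px.
23 columns + 22 gutters: 23c + 22·36 = 4564.
23c = 4564 − 792 = 3772, so c = 164 px.
16-column span = 16·164 + 15·36 = 3164 px.
5 columns + 4 gutters: 5d + 4·22 = 3164.
5d = 3164 − 88 = 3076, so d = 615.2 px.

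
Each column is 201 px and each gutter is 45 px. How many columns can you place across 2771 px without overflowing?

11 columns: 11·201 + 10·45 = 2661 px ≤ 2771.
12 columns: 2907 px > 2771. So 11.

11 columns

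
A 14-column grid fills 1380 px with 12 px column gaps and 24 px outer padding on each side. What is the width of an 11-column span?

1044 px

Subtract both margins: 1380 − 2·24 = 1332 px.
14 columns + 13 column gaps: 14c + 13·12 = 1332.
14c = 1332 − 156 = 1176, so c = 84 px.
11-column span = 11·84 + 10·12 = 1044 px.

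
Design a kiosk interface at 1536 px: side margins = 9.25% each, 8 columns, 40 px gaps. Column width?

121.48 px

Margins: 9.25% × 1536 = 142.08 px each, so content = 1536 − 284.16 = 1251.84 px.
8 columns + 7 gaps: 8c + 7·40 = 1251.84.
8c = 1251.84 − 280 = 971.84, so c = 121.48 px.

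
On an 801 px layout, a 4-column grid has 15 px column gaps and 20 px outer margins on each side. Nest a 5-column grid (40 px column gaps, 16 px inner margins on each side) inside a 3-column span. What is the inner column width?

Outer content = 801 − 2·20 = 761 px.
Subtracting 3 column gaps of 15 leaves 716 for 4 columns, so c = 179 px.
3-column span = 3·179 + 2·15 = 567 px.
Inner content = 567 − 2·16 = 535 px.
Subtracting 4 column gaps of 40 leaves 375 for 5 columns, so d = 75 px.

75 px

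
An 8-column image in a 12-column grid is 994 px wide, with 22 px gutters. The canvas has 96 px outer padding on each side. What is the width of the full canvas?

8c + 7·22 = 994 → 8c = 840 → c = 105 px.
Canvas = 2·96 + 12·105 + 11·22 = 192 + 1260 + 242 = 1694 px.

1694 px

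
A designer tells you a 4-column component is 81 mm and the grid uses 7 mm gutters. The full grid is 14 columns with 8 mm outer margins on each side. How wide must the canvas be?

317 mm

Subtracting 3 gutters of 7 leaves 60 for 4 columns, so c = 15 mm.
Total width: 2·8 + 14·15 + 13·7 = 317 mm.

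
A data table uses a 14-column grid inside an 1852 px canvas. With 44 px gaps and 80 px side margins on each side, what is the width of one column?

80 px

Content width = 1852 − 2·80 = 1692 px.
1692 − 13·44 = 1120; ÷14 gives c = 80 px.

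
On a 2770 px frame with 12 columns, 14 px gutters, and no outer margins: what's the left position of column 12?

2552 px

12c + 11·14 = 2770 → 12c = 2616 → c = 218 px.
No margin, so column 12 starts at 11·(column + gutter) = 11·232 = 2552 px.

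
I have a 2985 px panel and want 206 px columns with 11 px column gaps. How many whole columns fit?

13 columns

Each extra column adds 206 + 11 = 217 px.
(2985 + 11) / 217 = 13.81, so 13 columns fit.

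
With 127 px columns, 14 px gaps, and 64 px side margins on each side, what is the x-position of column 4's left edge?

487 px

Before column 4: the margin + 3 columns + 3 gaps.
Offset = 64 + 3·(127 + 14) = 64 + 423 = 487 px.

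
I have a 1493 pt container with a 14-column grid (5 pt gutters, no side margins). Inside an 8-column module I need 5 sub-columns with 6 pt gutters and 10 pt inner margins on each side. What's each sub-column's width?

Subtracting 13 gutters of 5 leaves 1428 for 14 columns, so c = 102 pt.
8 columns plus 7 gutters: 816 + 35 = 851 pt.
Inner content = 851 − 2·10 = 831 pt.
5d + 4·6 = 831 → 5d = 807 → d = 161.4 pt.

161.4 pt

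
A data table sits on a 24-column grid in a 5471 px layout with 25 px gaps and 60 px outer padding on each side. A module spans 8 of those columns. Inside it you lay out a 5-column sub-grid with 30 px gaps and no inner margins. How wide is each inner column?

Inside the margins: 5471 − 120 = 5351 px.
5351 − 23·25 = 4776; ÷24 gives c = 199 px.
8 columns plus 7 gaps: 1592 + 175 = 1767 px.
Subtracting 4 gaps of 30 leaves 1647 for 5 columns, so d = 329.4 px.

329.4 px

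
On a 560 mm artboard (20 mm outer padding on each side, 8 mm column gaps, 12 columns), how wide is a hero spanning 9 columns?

388 mm

Content width = 560 − 2·20 = 520 mm.
12 columns + 11 column gaps: 12c + 11·8 = 520.
12c = 520 − 88 = 432, so c = 36 mm.
9-column span = 9·36 + 8·8 = 388 mm.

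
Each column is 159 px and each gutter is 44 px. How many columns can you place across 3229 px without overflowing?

16 columns

16 columns: 16·159 + 15·44 = 3204 px ≤ 3229.
17 columns: 3407 px > 3229. So 16.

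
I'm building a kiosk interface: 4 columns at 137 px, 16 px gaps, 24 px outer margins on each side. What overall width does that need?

Container = 2·24 + 4·137 + 3·16 = 48 + 548 + 48 = 644 px.

644 px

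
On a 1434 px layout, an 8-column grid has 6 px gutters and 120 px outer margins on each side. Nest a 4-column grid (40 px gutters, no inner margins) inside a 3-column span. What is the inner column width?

81 px

Take off 240 px of margins, leaving 1194 px.
1194 − 7·6 = 1152; ÷8 gives c = 144 px.
3-column span = 3·144 + 2·6 = 444 px.
4 columns + 3 gutters: 4d + 3·40 = 444.
4d = 444 − 120 = 324, so d = 81 px.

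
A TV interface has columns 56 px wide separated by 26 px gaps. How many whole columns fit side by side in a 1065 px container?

13 columns

13 columns: 13·56 + 12·26 = 1040 px ≤ 1065.
14 columns: 1122 px > 1065. So 13.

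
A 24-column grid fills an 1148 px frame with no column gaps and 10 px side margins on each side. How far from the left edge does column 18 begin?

809 px

Take off 20 px of margins, leaving 1128 px.
24c = 1128 → c = 47 px.
Before column 18: the margin + 17 columns + 17 column gaps.
Offset = 10 + 17·(47 + 0) = 10 + 799 = 809 px.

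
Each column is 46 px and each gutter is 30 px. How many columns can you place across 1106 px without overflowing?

14 columns: 14·46 + 13·30 = 1034 px ≤ 1106.
15 columns: 1110 px > 1106. So 14.

14 columns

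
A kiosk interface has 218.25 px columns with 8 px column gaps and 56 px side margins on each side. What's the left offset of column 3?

508.5 px

Column 3 starts at margin + 2·(column + gutter) = 56 + 2·226.25 = 508.5 px.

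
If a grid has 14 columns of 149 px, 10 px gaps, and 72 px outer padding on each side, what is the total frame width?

2360 px

Adding margins, columns and gutters: 144 + 2086 + 130 = 2360 px.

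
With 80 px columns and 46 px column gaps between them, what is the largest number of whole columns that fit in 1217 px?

Each extra column adds 80 + 46 = 126 px.
(1217 + 46) / 126 = 10.02, so 10 columns fit.

10 columns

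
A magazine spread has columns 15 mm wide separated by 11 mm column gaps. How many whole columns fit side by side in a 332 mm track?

Each extra column adds 15 + 11 = 26 mm.
(332 + 11) / 26 = 13.19, so 13 columns fit.

13 columns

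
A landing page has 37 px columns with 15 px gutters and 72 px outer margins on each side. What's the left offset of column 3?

Each column+gutter stride is 52 px; 2 of them past the 72 px margin is 72 + 104 = 176 px.

176 px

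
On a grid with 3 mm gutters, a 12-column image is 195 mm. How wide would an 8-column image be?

Subtracting 11 gutters of 3 leaves 162 for 12 columns, so c = 13.5 mm.
8 columns plus 7 gutters: 108 + 21 = 129 mm.

129 mm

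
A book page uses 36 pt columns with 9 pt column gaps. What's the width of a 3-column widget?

Span of 3: 3·36 + 2·9 = 108 + 18 = 126 pt.

126 pt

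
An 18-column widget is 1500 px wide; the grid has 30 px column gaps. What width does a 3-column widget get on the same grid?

225 px

18c + 17·30 = 1500 → 18c = 990 → c = 55 px.
3 columns plus 2 column gaps: 165 + 60 = 225 px.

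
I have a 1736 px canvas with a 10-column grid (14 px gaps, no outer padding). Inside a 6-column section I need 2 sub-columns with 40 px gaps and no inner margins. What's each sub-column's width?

498 px

10 columns + 9 gaps: 10c + 9·14 = 1736.
10c = 1736 − 126 = 1610, so c = 161 px.
6 columns plus 5 gaps: 966 + 70 = 1036 px.
1036 − 1·40 = 996; ÷2 gives d = 498 px.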